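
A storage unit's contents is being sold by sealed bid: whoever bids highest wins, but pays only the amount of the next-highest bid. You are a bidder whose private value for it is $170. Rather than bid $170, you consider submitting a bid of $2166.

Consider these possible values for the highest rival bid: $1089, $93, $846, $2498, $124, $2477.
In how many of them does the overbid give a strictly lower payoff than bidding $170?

2

The deviation hurts exactly when the highest competing bid lies strictly between $170 and $2166 — overbidding then wins at a price above your value.
$1089: inside the interval → strictly worse (loss $919).
$93: below both → same outcome either way.
$846: inside the interval → strictly worse (loss $676).
$2498: above both → same outcome either way.
$124: below both → same outcome either way.
$2477: above both → same outcome either way.
Count: 2.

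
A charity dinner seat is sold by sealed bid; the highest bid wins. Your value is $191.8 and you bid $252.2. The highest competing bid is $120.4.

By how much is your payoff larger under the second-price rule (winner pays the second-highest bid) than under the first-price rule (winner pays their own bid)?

$131.8

You have the highest bid, so you win under either rule.
Second-price: pay $120.4 → payoff $71.4.
First-price: pay your own bid $252.2 → payoff −$60.4.
Difference = $71.4 − (−$60.4) = $131.8.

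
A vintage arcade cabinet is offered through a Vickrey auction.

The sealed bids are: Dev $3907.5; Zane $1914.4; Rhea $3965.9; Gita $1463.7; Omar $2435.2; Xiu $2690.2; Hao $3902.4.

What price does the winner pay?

$3907.5

Highest bid: Rhea at $3965.9, so Rhea wins.
Second-highest bid: Dev at $3907.5 — that is the price the winner pays.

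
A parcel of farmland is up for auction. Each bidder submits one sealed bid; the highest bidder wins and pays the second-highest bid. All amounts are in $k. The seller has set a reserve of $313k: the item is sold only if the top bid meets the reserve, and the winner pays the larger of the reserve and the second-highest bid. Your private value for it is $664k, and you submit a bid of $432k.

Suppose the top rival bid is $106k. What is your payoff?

Your bid $432k is the highest and exceeds the reserve.
Price = max(second-highest bid, reserve) = max($106k, $313k) = $313k.
Payoff = $664k − $313k = $351k.

$351k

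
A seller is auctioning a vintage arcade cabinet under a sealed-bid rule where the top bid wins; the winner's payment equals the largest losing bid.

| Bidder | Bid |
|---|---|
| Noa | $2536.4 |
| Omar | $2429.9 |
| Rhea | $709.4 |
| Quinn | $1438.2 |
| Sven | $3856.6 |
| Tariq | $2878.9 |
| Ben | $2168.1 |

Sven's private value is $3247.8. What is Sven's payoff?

$368.9

Highest bid: Sven at $3856.6, so Sven wins.
Second-highest bid: Tariq at $2878.9 — that is the price the winner pays.
Sven's payoff = value − price = $3247.8 − $2878.9 = $368.9.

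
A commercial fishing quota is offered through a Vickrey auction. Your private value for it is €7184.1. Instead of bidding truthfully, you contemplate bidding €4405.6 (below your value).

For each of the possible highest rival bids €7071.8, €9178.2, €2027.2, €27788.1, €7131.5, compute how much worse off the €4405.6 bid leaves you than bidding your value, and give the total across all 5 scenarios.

The deviation costs you only when the competing bid falls strictly between €4405.6 and €7184.1; elsewhere both bids give the same outcome.
€7071.8: truthful payoff €112.3, deviation payoff €0 → loss €112.3.
€9178.2: outcomes coincide → loss €0.
€2027.2: outcomes coincide → loss €0.
€27788.1: outcomes coincide → loss €0.
€7131.5: truthful payoff €52.6, deviation payoff €0 → loss €52.6.
Total loss = €112.3 + €52.6 = €164.9.
Because the price is fixed by the runner-up's bid, deviating from your value can only change a good outcome into a bad one — never the reverse.

€164.9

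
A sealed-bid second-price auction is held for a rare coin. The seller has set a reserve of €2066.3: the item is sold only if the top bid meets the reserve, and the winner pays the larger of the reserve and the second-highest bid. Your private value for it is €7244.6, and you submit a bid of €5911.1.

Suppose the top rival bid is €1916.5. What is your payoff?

€5178.3

Your bid €5911.1 is the highest and exceeds the reserve.
Price = max(second-highest bid, reserve) = max(€1916.5, €2066.3) = €2066.3.
Payoff = €7244.6 − €2066.3 = €5178.3.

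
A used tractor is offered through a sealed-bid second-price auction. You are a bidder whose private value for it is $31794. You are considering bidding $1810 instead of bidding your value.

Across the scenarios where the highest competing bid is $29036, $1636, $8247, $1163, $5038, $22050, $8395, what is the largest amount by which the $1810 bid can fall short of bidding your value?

$26756

$29036: truthful gives $2758, deviation gives $0 → loss $2758.
$1636: same outcome either way → loss $0.
$8247: truthful gives $23547, deviation gives $0 → loss $23547.
$1163: same outcome either way → loss $0.
$5038: truthful gives $26756, deviation gives $0 → loss $26756.
$22050: truthful gives $9744, deviation gives $0 → loss $9744.
$8395: truthful gives $23399, deviation gives $0 → loss $23399.
Maximum loss: $26756.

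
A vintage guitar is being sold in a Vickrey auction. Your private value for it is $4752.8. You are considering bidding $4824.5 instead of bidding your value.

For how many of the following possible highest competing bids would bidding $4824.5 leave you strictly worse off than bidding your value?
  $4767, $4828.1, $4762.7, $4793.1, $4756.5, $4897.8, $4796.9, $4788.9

The deviation hurts exactly when the highest competing bid lies strictly between $4752.8 and $4824.5 — overbidding then wins at a price above your value.
$4767: inside the interval → strictly worse (loss $14.2).
$4828.1: above both → same outcome either way.
$4762.7: inside the interval → strictly worse (loss $9.9).
$4793.1: inside the interval → strictly worse (loss $40.3).
$4756.5: inside the interval → strictly worse (loss $3.7).
$4897.8: above both → same outcome either way.
$4796.9: inside the interval → strictly worse (loss $44.1).
$4788.9: inside the interval → strictly worse (loss $36.1).
Count: 6.

6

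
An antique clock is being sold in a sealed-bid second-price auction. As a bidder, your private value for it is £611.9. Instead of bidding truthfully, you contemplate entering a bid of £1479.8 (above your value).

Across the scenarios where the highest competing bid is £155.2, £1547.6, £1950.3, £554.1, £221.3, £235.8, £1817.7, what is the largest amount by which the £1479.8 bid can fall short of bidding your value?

£0

£155.2: same outcome either way → loss £0.
£1547.6: same outcome either way → loss £0.
£1950.3: same outcome either way → loss £0.
£554.1: same outcome either way → loss £0.
£221.3: same outcome either way → loss £0.
£235.8: same outcome either way → loss £0.
£1817.7: same outcome either way → loss £0.
Maximum loss: £0.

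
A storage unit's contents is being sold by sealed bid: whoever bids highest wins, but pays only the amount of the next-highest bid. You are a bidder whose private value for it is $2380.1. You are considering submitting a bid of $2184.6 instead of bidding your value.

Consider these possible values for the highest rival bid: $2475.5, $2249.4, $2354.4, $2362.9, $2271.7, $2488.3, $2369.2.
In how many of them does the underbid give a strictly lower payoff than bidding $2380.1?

5

The deviation hurts exactly when the highest competing bid lies strictly between $2184.6 and $2380.1 — underbidding then forfeits a profitable win.
$2475.5: above both → same outcome either way.
$2249.4: inside the interval → strictly worse (loss $130.7).
$2354.4: inside the interval → strictly worse (loss $25.7).
$2362.9: inside the interval → strictly worse (loss $17.2).
$2271.7: inside the interval → strictly worse (loss $108.4).
$2488.3: above both → same outcome either way.
$2369.2: inside the interval → strictly worse (loss $10.9).
Count: 5.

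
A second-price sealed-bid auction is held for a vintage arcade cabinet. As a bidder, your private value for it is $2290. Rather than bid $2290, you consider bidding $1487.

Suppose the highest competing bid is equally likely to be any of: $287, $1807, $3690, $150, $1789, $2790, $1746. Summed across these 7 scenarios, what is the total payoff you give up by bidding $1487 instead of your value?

$1528

The deviation costs you only when the competing bid falls strictly between $1487 and $2290; elsewhere both bids give the same outcome.
$287: outcomes coincide → loss $0.
$1807: truthful payoff $483, deviation payoff $0 → loss $483.
$3690: outcomes coincide → loss $0.
$150: outcomes coincide → loss $0.
$1789: truthful payoff $501, deviation payoff $0 → loss $501.
$2790: outcomes coincide → loss $0.
$1746: truthful payoff $544, deviation payoff $0 → loss $544.
Total loss = $483 + $501 + $544 = $1528.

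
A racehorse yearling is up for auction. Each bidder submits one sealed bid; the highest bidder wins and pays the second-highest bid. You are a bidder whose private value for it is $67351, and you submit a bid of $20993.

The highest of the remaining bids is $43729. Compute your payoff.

Your bid $20993 is below the highest competing bid $43729, so you lose.
A losing bidder pays nothing and receives nothing: payoff = $0.

$0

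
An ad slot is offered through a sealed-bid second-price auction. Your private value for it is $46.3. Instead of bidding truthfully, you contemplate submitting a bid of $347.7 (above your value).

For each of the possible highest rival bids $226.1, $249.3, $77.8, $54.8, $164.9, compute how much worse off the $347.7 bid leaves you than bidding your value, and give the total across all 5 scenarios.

The deviation costs you only when the competing bid falls strictly between $46.3 and $347.7; elsewhere both bids give the same outcome.
$226.1: truthful payoff $0, deviation payoff −$179.8 → loss $179.8.
$249.3: truthful payoff $0, deviation payoff −$203 → loss $203.
$77.8: truthful payoff $0, deviation payoff −$31.5 → loss $31.5.
$54.8: truthful payoff $0, deviation payoff −$8.5 → loss $8.5.
$164.9: truthful payoff $0, deviation payoff −$118.6 → loss $118.6.
Total loss = $179.8 + $203 + $31.5 + $8.5 + $118.6 = $541.4.

$541.4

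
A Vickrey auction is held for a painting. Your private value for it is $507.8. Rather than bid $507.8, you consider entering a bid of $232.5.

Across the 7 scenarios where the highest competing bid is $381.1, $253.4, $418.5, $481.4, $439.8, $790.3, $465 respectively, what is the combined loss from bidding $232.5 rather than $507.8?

The deviation costs you only when the competing bid falls strictly between $232.5 and $507.8; elsewhere both bids give the same outcome.
$381.1: truthful payoff $126.7, deviation payoff $0 → loss $126.7.
$253.4: truthful payoff $254.4, deviation payoff $0 → loss $254.4.
$418.5: truthful payoff $89.3, deviation payoff $0 → loss $89.3.
$481.4: truthful payoff $26.4, deviation payoff $0 → loss $26.4.
$439.8: truthful payoff $68, deviation payoff $0 → loss $68.
$790.3: outcomes coincide → loss $0.
$465: truthful payoff $42.8, deviation payoff $0 → loss $42.8.
Total loss = $126.7 + $254.4 + $89.3 + $26.4 + $68 + $42.8 = $607.6.

$607.6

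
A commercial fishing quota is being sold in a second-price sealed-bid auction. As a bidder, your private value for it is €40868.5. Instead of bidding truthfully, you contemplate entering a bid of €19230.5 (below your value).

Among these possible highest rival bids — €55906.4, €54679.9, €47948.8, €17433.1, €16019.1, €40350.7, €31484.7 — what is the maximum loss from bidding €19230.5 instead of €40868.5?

€9383.8

€55906.4: same outcome either way → loss €0.
€54679.9: same outcome either way → loss €0.
€47948.8: same outcome either way → loss €0.
€17433.1: same outcome either way → loss €0.
€16019.1: same outcome either way → loss €0.
€40350.7: truthful gives €517.8, deviation gives €0 → loss €517.8.
€31484.7: truthful gives €9383.8, deviation gives €0 → loss €9383.8.
Maximum loss: €9383.8.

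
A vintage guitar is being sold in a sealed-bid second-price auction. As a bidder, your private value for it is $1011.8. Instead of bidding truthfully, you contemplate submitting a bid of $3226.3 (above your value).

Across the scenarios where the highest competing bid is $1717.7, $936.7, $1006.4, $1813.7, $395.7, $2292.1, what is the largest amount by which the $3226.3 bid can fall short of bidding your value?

$1280.3

$1717.7: truthful gives $0, deviation gives −$705.9 → loss $705.9.
$936.7: same outcome either way → loss $0.
$1006.4: same outcome either way → loss $0.
$1813.7: truthful gives $0, deviation gives −$801.9 → loss $801.9.
$395.7: same outcome either way → loss $0.
$2292.1: truthful gives $0, deviation gives −$1280.3 → loss $1280.3.
Maximum loss: $1280.3.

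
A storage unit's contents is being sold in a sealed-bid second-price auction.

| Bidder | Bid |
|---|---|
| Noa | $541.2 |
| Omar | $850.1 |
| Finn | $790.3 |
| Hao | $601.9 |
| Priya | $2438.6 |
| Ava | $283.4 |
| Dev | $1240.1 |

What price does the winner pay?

$1240.1

Highest bid: Priya at $2438.6, so Priya wins.
Second-highest bid: Dev at $1240.1 — that is the price the winner pays.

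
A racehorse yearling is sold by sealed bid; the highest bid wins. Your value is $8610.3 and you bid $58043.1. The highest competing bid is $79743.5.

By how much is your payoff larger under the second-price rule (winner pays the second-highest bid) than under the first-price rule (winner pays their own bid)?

$0

Your bid $58043.1 is below $79743.5, so you lose under either rule.
Payoff is $0 in both cases; difference = $0.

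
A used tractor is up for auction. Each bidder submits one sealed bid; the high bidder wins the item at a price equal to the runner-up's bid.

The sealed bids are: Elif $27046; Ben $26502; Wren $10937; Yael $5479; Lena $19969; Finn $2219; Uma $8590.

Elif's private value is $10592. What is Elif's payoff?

Highest bid: Elif at $27046, so Elif wins.
Second-highest bid: Ben at $26502 — that is the price the winner pays.
Elif's payoff = value − price = $10592 − $26502 = −$15910.

−$15910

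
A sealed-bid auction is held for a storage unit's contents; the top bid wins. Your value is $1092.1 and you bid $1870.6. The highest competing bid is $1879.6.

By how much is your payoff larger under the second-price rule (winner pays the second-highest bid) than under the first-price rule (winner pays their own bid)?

Your bid $1870.6 is below $1879.6, so you lose under either rule.
Payoff is $0 in both cases; difference = $0.

$0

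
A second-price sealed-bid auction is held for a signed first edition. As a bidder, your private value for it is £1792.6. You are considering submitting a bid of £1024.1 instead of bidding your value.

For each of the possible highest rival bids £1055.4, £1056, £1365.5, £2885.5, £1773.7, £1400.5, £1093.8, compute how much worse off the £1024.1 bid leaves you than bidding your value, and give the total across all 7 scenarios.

£3010.7

The deviation costs you only when the competing bid falls strictly between £1024.1 and £1792.6; elsewhere both bids give the same outcome.
£1055.4: truthful payoff £737.2, deviation payoff £0 → loss £737.2.
£1056: truthful payoff £736.6, deviation payoff £0 → loss £736.6.
£1365.5: truthful payoff £427.1, deviation payoff £0 → loss £427.1.
£2885.5: outcomes coincide → loss £0.
£1773.7: truthful payoff £18.9, deviation payoff £0 → loss £18.9.
£1400.5: truthful payoff £392.1, deviation payoff £0 → loss £392.1.
£1093.8: truthful payoff £698.8, deviation payoff £0 → loss £698.8.
Total loss = £737.2 + £736.6 + £427.1 + £18.9 + £392.1 + £698.8 = £3010.7.
Truthful bidding weakly dominates here: raising your bid can only win items priced above your value, and lowering it can only forfeit items priced below.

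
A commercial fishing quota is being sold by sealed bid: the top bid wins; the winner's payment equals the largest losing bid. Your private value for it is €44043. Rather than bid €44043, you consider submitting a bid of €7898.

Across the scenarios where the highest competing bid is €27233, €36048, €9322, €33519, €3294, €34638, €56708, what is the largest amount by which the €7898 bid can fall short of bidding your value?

€27233: truthful gives €16810, deviation gives €0 → loss €16810.
€36048: truthful gives €7995, deviation gives €0 → loss €7995.
€9322: truthful gives €34721, deviation gives €0 → loss €34721.
€33519: truthful gives €10524, deviation gives €0 → loss €10524.
€3294: same outcome either way → loss €0.
€34638: truthful gives €9405, deviation gives €0 → loss €9405.
€56708: same outcome either way → loss €0.
Maximum loss: €34721.

€34721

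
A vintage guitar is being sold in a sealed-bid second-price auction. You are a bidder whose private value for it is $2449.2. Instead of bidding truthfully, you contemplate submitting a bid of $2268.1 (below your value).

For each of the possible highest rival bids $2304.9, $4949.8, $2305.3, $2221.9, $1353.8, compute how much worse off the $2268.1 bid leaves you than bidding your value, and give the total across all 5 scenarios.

The deviation costs you only when the competing bid falls strictly between $2268.1 and $2449.2; elsewhere both bids give the same outcome.
$2304.9: truthful payoff $144.3, deviation payoff $0 → loss $144.3.
$4949.8: outcomes coincide → loss $0.
$2305.3: truthful payoff $143.9, deviation payoff $0 → loss $143.9.
$2221.9: outcomes coincide → loss $0.
$1353.8: outcomes coincide → loss $0.
Total loss = $144.3 + $143.9 = $288.2.

$288.2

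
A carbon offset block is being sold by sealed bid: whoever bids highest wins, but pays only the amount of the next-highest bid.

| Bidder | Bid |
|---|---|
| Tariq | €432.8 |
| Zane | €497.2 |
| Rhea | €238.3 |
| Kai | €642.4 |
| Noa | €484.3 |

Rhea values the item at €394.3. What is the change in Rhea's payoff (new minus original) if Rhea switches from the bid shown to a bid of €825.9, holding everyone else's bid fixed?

−€248.1

The highest bid among the other bidders is €642.4; Rhea's bid doesn't change that.
Original bid €238.3: Rhea is not highest (top rival bid is €642.4); payoff €0.
Alternative bid €825.9: Rhea is highest, pays the top rival bid €642.4; payoff €394.3 − €642.4 = −€248.1.
Change in payoff = −€248.1 − (€0) = −€248.1.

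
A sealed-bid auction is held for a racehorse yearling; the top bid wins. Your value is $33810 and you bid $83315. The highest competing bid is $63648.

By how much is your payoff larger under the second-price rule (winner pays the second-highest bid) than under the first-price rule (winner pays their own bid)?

You have the highest bid, so you win under either rule.
Second-price: pay $63648 → payoff −$29838.
First-price: pay your own bid $83315 → payoff −$49505.
Difference = −$29838 − (−$49505) = $19667.

$19667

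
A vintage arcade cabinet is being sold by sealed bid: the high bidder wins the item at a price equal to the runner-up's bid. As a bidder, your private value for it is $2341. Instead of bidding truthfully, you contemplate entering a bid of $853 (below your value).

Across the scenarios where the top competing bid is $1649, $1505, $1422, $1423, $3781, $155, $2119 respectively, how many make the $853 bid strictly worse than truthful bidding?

The deviation hurts exactly when the highest competing bid lies strictly between $853 and $2341 — underbidding then forfeits a profitable win.
$1649: inside the interval → strictly worse (loss $692).
$1505: inside the interval → strictly worse (loss $836).
$1422: inside the interval → strictly worse (loss $919).
$1423: inside the interval → strictly worse (loss $918).
$3781: above both → same outcome either way.
$155: below both → same outcome either way.
$2119: inside the interval → strictly worse (loss $222).
Count: 5.

5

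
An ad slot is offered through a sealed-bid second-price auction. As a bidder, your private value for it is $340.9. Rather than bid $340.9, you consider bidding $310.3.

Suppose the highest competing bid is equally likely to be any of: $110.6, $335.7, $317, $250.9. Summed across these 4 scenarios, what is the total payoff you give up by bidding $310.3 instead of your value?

$29.1

The deviation costs you only when the competing bid falls strictly between $310.3 and $340.9; elsewhere both bids give the same outcome.
$110.6: outcomes coincide → loss $0.
$335.7: truthful payoff $5.2, deviation payoff $0 → loss $5.2.
$317: truthful payoff $23.9, deviation payoff $0 → loss $23.9.
$250.9: outcomes coincide → loss $0.
Total loss = $5.2 + $23.9 = $29.1.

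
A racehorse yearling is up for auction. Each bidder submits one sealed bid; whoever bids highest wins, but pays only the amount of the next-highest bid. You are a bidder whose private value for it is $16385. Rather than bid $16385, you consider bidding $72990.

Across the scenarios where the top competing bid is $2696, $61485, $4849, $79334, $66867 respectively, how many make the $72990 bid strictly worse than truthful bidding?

The deviation hurts exactly when the highest competing bid lies strictly between $16385 and $72990 — overbidding then wins at a price above your value.
$2696: below both → same outcome either way.
$61485: inside the interval → strictly worse (loss $45100).
$4849: below both → same outcome either way.
$79334: above both → same outcome either way.
$66867: inside the interval → strictly worse (loss $50482).
Count: 2.

2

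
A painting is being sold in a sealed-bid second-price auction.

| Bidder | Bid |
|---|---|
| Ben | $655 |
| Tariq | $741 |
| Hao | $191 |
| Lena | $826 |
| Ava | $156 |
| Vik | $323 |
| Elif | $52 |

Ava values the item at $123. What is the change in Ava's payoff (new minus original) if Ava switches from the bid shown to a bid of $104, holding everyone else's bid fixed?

$0

The highest bid among the other bidders is $826; Ava's bid doesn't change that.
Original bid $156: Ava is not highest (top rival bid is $826); payoff $0.
Alternative bid $104: Ava is not highest (top rival bid is $826); payoff $0.
Change in payoff = $0 − ($0) = $0.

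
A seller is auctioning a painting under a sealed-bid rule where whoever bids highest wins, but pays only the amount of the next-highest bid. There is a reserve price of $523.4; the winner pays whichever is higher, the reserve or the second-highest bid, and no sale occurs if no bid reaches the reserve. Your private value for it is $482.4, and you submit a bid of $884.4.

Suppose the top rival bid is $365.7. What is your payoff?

−$41

Your bid $884.4 is the highest and exceeds the reserve.
Price = max(second-highest bid, reserve) = max($365.7, $523.4) = $523.4.
Payoff = $482.4 − $523.4 = −$41.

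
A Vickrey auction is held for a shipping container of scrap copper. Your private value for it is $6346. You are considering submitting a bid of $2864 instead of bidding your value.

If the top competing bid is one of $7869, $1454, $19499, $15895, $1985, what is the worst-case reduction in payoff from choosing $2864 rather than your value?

$0

$7869: same outcome either way → loss $0.
$1454: same outcome either way → loss $0.
$19499: same outcome either way → loss $0.
$15895: same outcome either way → loss $0.
$1985: same outcome either way → loss $0.
Maximum loss: $0.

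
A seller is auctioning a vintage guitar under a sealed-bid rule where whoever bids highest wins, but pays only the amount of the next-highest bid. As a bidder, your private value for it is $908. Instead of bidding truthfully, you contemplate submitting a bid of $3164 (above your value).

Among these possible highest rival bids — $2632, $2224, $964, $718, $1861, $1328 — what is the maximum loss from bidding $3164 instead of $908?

$2632: truthful gives $0, deviation gives −$1724 → loss $1724.
$2224: truthful gives $0, deviation gives −$1316 → loss $1316.
$964: truthful gives $0, deviation gives −$56 → loss $56.
$718: same outcome either way → loss $0.
$1861: truthful gives $0, deviation gives −$953 → loss $953.
$1328: truthful gives $0, deviation gives −$420 → loss $420.
Maximum loss: $1724.

$1724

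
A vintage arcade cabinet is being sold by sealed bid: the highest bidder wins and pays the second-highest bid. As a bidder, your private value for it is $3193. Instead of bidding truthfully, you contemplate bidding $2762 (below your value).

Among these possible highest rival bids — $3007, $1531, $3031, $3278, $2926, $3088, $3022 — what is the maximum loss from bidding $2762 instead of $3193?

$267

$3007: truthful gives $186, deviation gives $0 → loss $186.
$1531: same outcome either way → loss $0.
$3031: truthful gives $162, deviation gives $0 → loss $162.
$3278: same outcome either way → loss $0.
$2926: truthful gives $267, deviation gives $0 → loss $267.
$3088: truthful gives $105, deviation gives $0 → loss $105.
$3022: truthful gives $171, deviation gives $0 → loss $171.
Maximum loss: $267.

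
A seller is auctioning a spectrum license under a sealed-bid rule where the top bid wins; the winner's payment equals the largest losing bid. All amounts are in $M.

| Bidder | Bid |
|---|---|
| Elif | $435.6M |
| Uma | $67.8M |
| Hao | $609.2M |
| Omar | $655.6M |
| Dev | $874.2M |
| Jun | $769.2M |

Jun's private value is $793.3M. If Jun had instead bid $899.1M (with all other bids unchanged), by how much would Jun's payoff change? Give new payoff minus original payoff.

The highest bid among the other bidders is $874.2M; Jun's bid doesn't change that.
Original bid $769.2M: Jun is not highest (top rival bid is $874.2M); payoff $0M.
Alternative bid $899.1M: Jun is highest, pays the top rival bid $874.2M; payoff $793.3M − $874.2M = −$80.9M.
Change in payoff = −$80.9M − ($0M) = −$80.9M.

−$80.9M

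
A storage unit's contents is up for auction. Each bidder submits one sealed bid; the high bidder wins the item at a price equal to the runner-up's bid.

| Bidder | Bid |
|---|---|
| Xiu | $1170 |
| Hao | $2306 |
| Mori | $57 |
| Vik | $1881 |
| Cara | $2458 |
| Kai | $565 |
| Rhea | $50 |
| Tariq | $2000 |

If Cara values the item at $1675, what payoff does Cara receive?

−$631

Highest bid: Cara at $2458, so Cara wins.
Second-highest bid: Hao at $2306 — that is the price the winner pays.
Cara's payoff = value − price = $1675 − $2306 = −$631.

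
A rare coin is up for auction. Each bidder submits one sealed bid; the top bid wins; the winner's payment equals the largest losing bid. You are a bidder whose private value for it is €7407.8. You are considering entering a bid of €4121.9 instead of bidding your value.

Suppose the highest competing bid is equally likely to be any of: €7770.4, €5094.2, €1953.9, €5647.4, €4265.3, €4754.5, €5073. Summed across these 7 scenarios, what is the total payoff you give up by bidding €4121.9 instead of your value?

€12204.6

The deviation costs you only when the competing bid falls strictly between €4121.9 and €7407.8; elsewhere both bids give the same outcome.
€7770.4: outcomes coincide → loss €0.
€5094.2: truthful payoff €2313.6, deviation payoff €0 → loss €2313.6.
€1953.9: outcomes coincide → loss €0.
€5647.4: truthful payoff €1760.4, deviation payoff €0 → loss €1760.4.
€4265.3: truthful payoff €3142.5, deviation payoff €0 → loss €3142.5.
€4754.5: truthful payoff €2653.3, deviation payoff €0 → loss €2653.3.
€5073: truthful payoff €2334.8, deviation payoff €0 → loss €2334.8.
Total loss = €2313.6 + €1760.4 + €3142.5 + €2653.3 + €2334.8 = €12204.6.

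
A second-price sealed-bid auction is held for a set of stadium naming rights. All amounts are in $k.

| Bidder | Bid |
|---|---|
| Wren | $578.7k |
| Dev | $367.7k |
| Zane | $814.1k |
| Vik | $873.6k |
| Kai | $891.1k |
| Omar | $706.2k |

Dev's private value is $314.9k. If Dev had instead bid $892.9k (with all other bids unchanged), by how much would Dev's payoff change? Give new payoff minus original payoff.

The highest bid among the other bidders is $891.1k; Dev's bid doesn't change that.
Original bid $367.7k: Dev is not highest (top rival bid is $891.1k); payoff $0k.
Alternative bid $892.9k: Dev is highest, pays the top rival bid $891.1k; payoff $314.9k − $891.1k = −$576.2k.
Change in payoff = −$576.2k − ($0k) = −$576.2k.

−$576.2k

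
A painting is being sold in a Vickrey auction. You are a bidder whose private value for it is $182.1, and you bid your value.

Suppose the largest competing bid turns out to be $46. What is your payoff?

Your bid $182.1 exceeds the highest competing bid $46, so you win.
In a second-price auction the winner pays the second-highest bid, $46.
Payoff = value − price = $182.1 − $46 = $136.1.

$136.1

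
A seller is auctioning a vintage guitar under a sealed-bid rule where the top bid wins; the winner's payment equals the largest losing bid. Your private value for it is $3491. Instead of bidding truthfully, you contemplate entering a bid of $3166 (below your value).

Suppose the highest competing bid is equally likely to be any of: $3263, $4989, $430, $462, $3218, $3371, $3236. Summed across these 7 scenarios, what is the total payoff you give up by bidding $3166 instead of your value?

$876

The deviation costs you only when the competing bid falls strictly between $3166 and $3491; elsewhere both bids give the same outcome.
$3263: truthful payoff $228, deviation payoff $0 → loss $228.
$4989: outcomes coincide → loss $0.
$430: outcomes coincide → loss $0.
$462: outcomes coincide → loss $0.
$3218: truthful payoff $273, deviation payoff $0 → loss $273.
$3371: truthful payoff $120, deviation payoff $0 → loss $120.
$3236: truthful payoff $255, deviation payoff $0 → loss $255.
Total loss = $228 + $273 + $120 + $255 = $876.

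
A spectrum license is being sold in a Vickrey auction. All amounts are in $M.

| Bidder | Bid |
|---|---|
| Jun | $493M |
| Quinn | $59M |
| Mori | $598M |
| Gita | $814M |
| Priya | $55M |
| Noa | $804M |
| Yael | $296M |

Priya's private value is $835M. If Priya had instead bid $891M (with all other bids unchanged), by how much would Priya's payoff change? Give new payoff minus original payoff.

The highest bid among the other bidders is $814M; Priya's bid doesn't change that.
Original bid $55M: Priya is not highest (top rival bid is $814M); payoff $0M.
Alternative bid $891M: Priya is highest, pays the top rival bid $814M; payoff $835M − $814M = $21M.
Change in payoff = $21M − ($0M) = $21M.

$21M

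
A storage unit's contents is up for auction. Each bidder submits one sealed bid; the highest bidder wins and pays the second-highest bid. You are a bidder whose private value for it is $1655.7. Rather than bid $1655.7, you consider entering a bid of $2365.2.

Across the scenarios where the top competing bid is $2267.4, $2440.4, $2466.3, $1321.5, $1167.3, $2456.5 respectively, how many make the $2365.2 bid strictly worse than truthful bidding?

The deviation hurts exactly when the highest competing bid lies strictly between $1655.7 and $2365.2 — overbidding then wins at a price above your value.
$2267.4: inside the interval → strictly worse (loss $611.7).
$2440.4: above both → same outcome either way.
$2466.3: above both → same outcome either way.
$1321.5: below both → same outcome either way.
$1167.3: below both → same outcome either way.
$2456.5: above both → same outcome either way.
Count: 1.

1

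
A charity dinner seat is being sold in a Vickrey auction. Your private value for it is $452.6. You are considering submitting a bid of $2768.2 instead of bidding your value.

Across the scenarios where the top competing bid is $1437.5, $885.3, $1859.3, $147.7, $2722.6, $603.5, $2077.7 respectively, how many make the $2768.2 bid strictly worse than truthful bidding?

The deviation hurts exactly when the highest competing bid lies strictly between $452.6 and $2768.2 — overbidding then wins at a price above your value.
$1437.5: inside the interval → strictly worse (loss $984.9).
$885.3: inside the interval → strictly worse (loss $432.7).
$1859.3: inside the interval → strictly worse (loss $1406.7).
$147.7: below both → same outcome either way.
$2722.6: inside the interval → strictly worse (loss $2270).
$603.5: inside the interval → strictly worse (loss $150.9).
$2077.7: inside the interval → strictly worse (loss $1625.1).
Count: 6.

6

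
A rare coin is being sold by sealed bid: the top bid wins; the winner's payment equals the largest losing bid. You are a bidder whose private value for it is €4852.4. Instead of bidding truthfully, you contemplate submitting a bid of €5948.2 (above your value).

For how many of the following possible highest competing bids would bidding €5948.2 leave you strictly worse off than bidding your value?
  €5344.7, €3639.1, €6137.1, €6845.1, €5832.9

2

The deviation hurts exactly when the highest competing bid lies strictly between €4852.4 and €5948.2 — overbidding then wins at a price above your value.
€5344.7: inside the interval → strictly worse (loss €492.3).
€3639.1: below both → same outcome either way.
€6137.1: above both → same outcome either way.
€6845.1: above both → same outcome either way.
€5832.9: inside the interval → strictly worse (loss €980.5).
Count: 2.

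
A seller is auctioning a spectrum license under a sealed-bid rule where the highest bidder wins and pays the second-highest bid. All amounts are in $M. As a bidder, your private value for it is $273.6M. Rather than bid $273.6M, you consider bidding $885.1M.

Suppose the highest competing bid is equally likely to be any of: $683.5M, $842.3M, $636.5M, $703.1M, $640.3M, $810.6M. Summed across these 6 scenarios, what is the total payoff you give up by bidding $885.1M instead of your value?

The deviation costs you only when the competing bid falls strictly between $273.6M and $885.1M; elsewhere both bids give the same outcome.
$683.5M: truthful payoff $0M, deviation payoff −$409.9M → loss $409.9M.
$842.3M: truthful payoff $0M, deviation payoff −$568.7M → loss $568.7M.
$636.5M: truthful payoff $0M, deviation payoff −$362.9M → loss $362.9M.
$703.1M: truthful payoff $0M, deviation payoff −$429.5M → loss $429.5M.
$640.3M: truthful payoff $0M, deviation payoff −$366.7M → loss $366.7M.
$810.6M: truthful payoff $0M, deviation payoff −$537M → loss $537M.
Total loss = $409.9M + $568.7M + $362.9M + $429.5M + $366.7M + $537M = $2674.7M.

$2674.7M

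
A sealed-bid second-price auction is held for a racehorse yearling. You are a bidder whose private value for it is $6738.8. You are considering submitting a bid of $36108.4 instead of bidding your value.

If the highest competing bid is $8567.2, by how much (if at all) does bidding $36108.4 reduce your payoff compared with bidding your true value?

Bidding your value $6738.8: you lose (since $6738.8 < $8567.2). Payoff $0.
Bidding $36108.4: you win and pay $8567.2. Payoff $6738.8 − $8567.2 = −$1828.4.
The competing bid $8567.2 lies between your value and your inflated bid, so overbidding wins an item priced above your value.
Loss from deviating = $0 − (−$1828.4) = $1828.4.

$1828.4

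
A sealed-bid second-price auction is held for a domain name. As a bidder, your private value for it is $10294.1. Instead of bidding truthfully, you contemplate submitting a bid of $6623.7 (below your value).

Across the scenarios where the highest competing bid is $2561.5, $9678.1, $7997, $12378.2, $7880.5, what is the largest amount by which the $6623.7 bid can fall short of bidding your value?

$2413.6

$2561.5: same outcome either way → loss $0.
$9678.1: truthful gives $616, deviation gives $0 → loss $616.
$7997: truthful gives $2297.1, deviation gives $0 → loss $2297.1.
$12378.2: same outcome either way → loss $0.
$7880.5: truthful gives $2413.6, deviation gives $0 → loss $2413.6.
Maximum loss: $2413.6.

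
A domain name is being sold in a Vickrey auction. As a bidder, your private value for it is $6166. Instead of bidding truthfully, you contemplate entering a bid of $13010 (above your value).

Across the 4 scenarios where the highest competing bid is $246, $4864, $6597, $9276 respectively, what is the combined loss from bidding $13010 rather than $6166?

$3541

The deviation costs you only when the competing bid falls strictly between $6166 and $13010; elsewhere both bids give the same outcome.
$246: outcomes coincide → loss $0.
$4864: outcomes coincide → loss $0.
$6597: truthful payoff $0, deviation payoff −$431 → loss $431.
$9276: truthful payoff $0, deviation payoff −$3110 → loss $3110.
Total loss = $431 + $3110 = $3541.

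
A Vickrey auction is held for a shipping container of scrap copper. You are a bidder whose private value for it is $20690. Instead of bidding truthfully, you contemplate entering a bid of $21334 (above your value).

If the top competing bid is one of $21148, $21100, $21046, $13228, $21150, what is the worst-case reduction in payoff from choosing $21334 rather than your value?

$21148: truthful gives $0, deviation gives −$458 → loss $458.
$21100: truthful gives $0, deviation gives −$410 → loss $410.
$21046: truthful gives $0, deviation gives −$356 → loss $356.
$13228: same outcome either way → loss $0.
$21150: truthful gives $0, deviation gives −$460 → loss $460.
Maximum loss: $460.

$460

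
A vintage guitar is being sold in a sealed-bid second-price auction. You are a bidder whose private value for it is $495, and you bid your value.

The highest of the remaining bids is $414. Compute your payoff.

$81

Your bid $495 exceeds the highest competing bid $414, so you win.
In a second-price auction the winner pays the second-highest bid, $414.
Payoff = value − price = $495 − $414 = $81.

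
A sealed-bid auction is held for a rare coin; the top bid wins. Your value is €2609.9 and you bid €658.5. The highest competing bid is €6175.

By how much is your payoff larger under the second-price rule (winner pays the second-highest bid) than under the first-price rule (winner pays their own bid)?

Your bid €658.5 is below €6175, so you lose under either rule.
Payoff is €0 in both cases; difference = €0.

€0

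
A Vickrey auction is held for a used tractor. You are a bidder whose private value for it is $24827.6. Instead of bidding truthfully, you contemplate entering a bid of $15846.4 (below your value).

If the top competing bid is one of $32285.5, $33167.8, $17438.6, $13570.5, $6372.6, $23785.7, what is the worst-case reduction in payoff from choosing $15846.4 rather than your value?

$7389

$32285.5: same outcome either way → loss $0.
$33167.8: same outcome either way → loss $0.
$17438.6: truthful gives $7389, deviation gives $0 → loss $7389.
$13570.5: same outcome either way → loss $0.
$6372.6: same outcome either way → loss $0.
$23785.7: truthful gives $1041.9, deviation gives $0 → loss $1041.9.
Maximum loss: $7389.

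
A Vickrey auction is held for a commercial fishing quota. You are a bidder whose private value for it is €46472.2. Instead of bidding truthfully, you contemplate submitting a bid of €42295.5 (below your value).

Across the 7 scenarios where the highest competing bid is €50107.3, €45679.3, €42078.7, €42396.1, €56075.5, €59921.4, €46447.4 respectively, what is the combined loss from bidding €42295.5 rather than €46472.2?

€4893.8

The deviation costs you only when the competing bid falls strictly between €42295.5 and €46472.2; elsewhere both bids give the same outcome.
€50107.3: outcomes coincide → loss €0.
€45679.3: truthful payoff €792.9, deviation payoff €0 → loss €792.9.
€42078.7: outcomes coincide → loss €0.
€42396.1: truthful payoff €4076.1, deviation payoff €0 → loss €4076.1.
€56075.5: outcomes coincide → loss €0.
€59921.4: outcomes coincide → loss €0.
€46447.4: truthful payoff €24.8, deviation payoff €0 → loss €24.8.
Total loss = €792.9 + €4076.1 + €24.8 = €4893.8.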